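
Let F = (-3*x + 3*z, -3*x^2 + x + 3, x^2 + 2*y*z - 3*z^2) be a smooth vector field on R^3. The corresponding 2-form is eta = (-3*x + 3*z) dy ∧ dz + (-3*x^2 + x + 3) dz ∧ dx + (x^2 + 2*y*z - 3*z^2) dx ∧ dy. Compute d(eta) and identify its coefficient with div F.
d(eta) = (2*y - 6*z - 3) dx ∧ dy ∧ dz; div F = 2*y - 6*z - 3

For a 2-form in R^3 of the form above, applying d gives a 3-form with coefficient ∂P/∂x + ∂Q/∂y + ∂R/∂z:
  ∂P/∂x = -3
  ∂Q/∂y = 0
  ∂R/∂z = 2*y - 6*z
Sum = 2*y - 6*z - 3, which is exactly div F.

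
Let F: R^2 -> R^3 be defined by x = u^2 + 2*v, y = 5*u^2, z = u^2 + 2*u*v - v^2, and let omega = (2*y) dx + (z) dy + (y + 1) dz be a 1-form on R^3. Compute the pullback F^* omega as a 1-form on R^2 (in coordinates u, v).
F^* omega = (40*u^3 + 30*u^2*v - 10*u*v^2 + 2*u + 2*v) du + (10*u^3 - 10*u^2*v + 20*u^2 + 2*u - 2*v) dv

Using F^*(f dg) = (f ∘ F) d(g ∘ F), substitute each coordinate x_i by F_i(u, v) in f_i, and replace dx_i by d F_i = (∂F_i/∂u) du + (∂F_i/∂v) dv.
  For the x component: f_1(F) = 10*u^2; d F_1 = (2*u) du + (2) dv
  For the y component: f_2(F) = u^2 + 2*u*v - v^2; d F_2 = (10*u) du + (0) dv
  For the z component: f_3(F) = 5*u^2 + 1; d F_3 = (2*u + 2*v) du + (2*u - 2*v) dv
Combining and collecting du, dv coefficients:
  coeff of du: 40*u^3 + 30*u^2*v - 10*u*v^2 + 2*u + 2*v
  coeff of dv: 10*u^3 - 10*u^2*v + 20*u^2 + 2*u - 2*v
F^* omega = (40*u^3 + 30*u^2*v - 10*u*v^2 + 2*u + 2*v) du + (10*u^3 - 10*u^2*v + 20*u^2 + 2*u - 2*v) dv.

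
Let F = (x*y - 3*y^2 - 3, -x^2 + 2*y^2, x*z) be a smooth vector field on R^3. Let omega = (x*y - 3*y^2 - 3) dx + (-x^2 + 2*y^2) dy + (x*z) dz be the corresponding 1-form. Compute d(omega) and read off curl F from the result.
d(omega) = (0) dy ∧ dz + (-z) dz ∧ dx + (-3*x + 6*y) dx ∧ dy; curl F = (0, -z, -3*x + 6*y)

d omega = sum_{i<j} (∂f_j/∂x_i - ∂f_i/∂x_j) dx_i ∧ dx_j. Under the identification (dy ∧ dz, dz ∧ dx, dx ∧ dy) ↔ (e_x, e_y, e_z), the coefficients are exactly the components of curl F. Compute:
  ∂R/∂y - ∂Q/∂z = (0) - (0) = 0
  ∂P/∂z - ∂R/∂x = (0) - (z) = -z
  ∂Q/∂x - ∂P/∂y = (-2*x) - (x - 6*y) = -3*x + 6*y.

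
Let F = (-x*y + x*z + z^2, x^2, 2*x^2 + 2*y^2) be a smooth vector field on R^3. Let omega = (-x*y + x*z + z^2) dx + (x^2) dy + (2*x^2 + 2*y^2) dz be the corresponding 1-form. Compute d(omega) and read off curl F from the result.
d(omega) = (4*y) dy ∧ dz + (-3*x + 2*z) dz ∧ dx + (3*x) dx ∧ dy; curl F = (4*y, -3*x + 2*z, 3*x)

d omega = sum_{i<j} (∂f_j/∂x_i - ∂f_i/∂x_j) dx_i ∧ dx_j. Under the identification (dy ∧ dz, dz ∧ dx, dx ∧ dy) ↔ (e_x, e_y, e_z), the coefficients are exactly the components of curl F. Compute:
  ∂R/∂y - ∂Q/∂z = (4*y) - (0) = 4*y
  ∂P/∂z - ∂R/∂x = (x + 2*z) - (4*x) = -3*x + 2*z
  ∂Q/∂x - ∂P/∂y = (2*x) - (-x) = 3*x.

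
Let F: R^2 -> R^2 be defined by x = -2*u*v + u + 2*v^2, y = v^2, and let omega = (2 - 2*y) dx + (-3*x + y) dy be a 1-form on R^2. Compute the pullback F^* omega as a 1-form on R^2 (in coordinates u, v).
F^* omega = (4*v^3 - 2*v^2 - 4*v + 2) du + (16*u*v^2 - 6*u*v - 4*u - 18*v^3 + 8*v) dv

Using F^*(f dg) = (f ∘ F) d(g ∘ F), substitute each coordinate x_i by F_i(u, v) in f_i, and replace dx_i by d F_i = (∂F_i/∂u) du + (∂F_i/∂v) dv.
  For the x component: f_1(F) = 2 - 2*v^2; d F_1 = (1 - 2*v) du + (-2*u + 4*v) dv
  For the y component: f_2(F) = 6*u*v - 3*u - 5*v^2; d F_2 = (0) du + (2*v) dv
Combining and collecting du, dv coefficients:
  coeff of du: 4*v^3 - 2*v^2 - 4*v + 2
  coeff of dv: 16*u*v^2 - 6*u*v - 4*u - 18*v^3 + 8*v
F^* omega = (4*v^3 - 2*v^2 - 4*v + 2) du + (16*u*v^2 - 6*u*v - 4*u - 18*v^3 + 8*v) dv.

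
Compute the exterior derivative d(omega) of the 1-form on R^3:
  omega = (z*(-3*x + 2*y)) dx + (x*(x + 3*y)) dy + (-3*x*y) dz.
d(omega) = (2*x + 3*y - 2*z) dx ∧ dy + (3*x - 5*y) dx ∧ dz + (-3*x) dy ∧ dz

For a 1-form omega = sum_i f_i dx_i, the exterior derivative is
  d(omega) = sum_{i < j} (∂f_j/∂x_i - ∂f_i/∂x_j) dx_i ∧ dx_j.
  coefficient of dx ∧ dy: ∂f_2/∂x - ∂f_1/∂y = ∂(x*(x + 3*y))/∂x - ∂(z*(-3*x + 2*y))/∂y = 2*x + 3*y - 2*z
  coefficient of dx ∧ dz: ∂f_3/∂x - ∂f_1/∂z = ∂(-3*x*y)/∂x - ∂(z*(-3*x + 2*y))/∂z = 3*x - 5*y
  coefficient of dy ∧ dz: ∂f_3/∂y - ∂f_2/∂z = ∂(-3*x*y)/∂y - ∂(x*(x + 3*y))/∂z = -3*x
Assembling: d(omega) = (2*x + 3*y - 2*z) dx ∧ dy + (3*x - 5*y) dx ∧ dz + (-3*x) dy ∧ dz.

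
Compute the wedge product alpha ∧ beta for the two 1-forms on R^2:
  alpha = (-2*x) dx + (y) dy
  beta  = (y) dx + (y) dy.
alpha ∧ beta = (-y*(2*x + y)) dx ∧ dy

Distribute the wedge, using dx_i ∧ dx_j = -dx_j ∧ dx_i and dx_i ∧ dx_i = 0. For each pair (i, j) with i < j, the coefficient of dx_i ∧ dx_j in alpha ∧ beta is (alpha_i * beta_j - alpha_j * beta_i). Collecting: alpha ∧ beta = (-y*(2*x + y)) dx ∧ dy.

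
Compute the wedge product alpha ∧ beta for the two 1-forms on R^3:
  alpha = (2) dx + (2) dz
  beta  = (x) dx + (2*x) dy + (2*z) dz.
alpha ∧ beta = (4*x) dx ∧ dy + (-2*x + 4*z) dx ∧ dz + (-4*x) dy ∧ dz

Distribute the wedge, using dx_i ∧ dx_j = -dx_j ∧ dx_i and dx_i ∧ dx_i = 0. For each pair (i, j) with i < j, the coefficient of dx_i ∧ dx_j in alpha ∧ beta is (alpha_i * beta_j - alpha_j * beta_i). Collecting: alpha ∧ beta = (4*x) dx ∧ dy + (-2*x + 4*z) dx ∧ dz + (-4*x) dy ∧ dz.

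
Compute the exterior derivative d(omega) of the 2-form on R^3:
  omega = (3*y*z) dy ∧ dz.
d(omega) = 0

For a 2-form omega = sum_{i<j} g_{ij} dx_i ∧ dx_j, the exterior derivative is
  d(omega) = sum_{i<j} d(g_{ij}) ∧ dx_i ∧ dx_j = sum_{i<j, k} (∂g_{ij}/∂x_k) dx_k ∧ dx_i ∧ dx_j.
Expand each term, using dx_k ∧ dx_i ∧ dx_j = sgn(permutation) dx_{(a)} ∧ dx_{(b)} ∧ dx_{(c)} with (a < b < c) sorted:

Collecting like 3-forms: d(omega) = 0.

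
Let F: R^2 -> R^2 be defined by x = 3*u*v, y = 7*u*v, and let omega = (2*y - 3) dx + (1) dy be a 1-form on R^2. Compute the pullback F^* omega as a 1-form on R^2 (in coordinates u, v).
F^* omega = (2*v*(21*u*v - 1)) du + (2*u*(21*u*v - 1)) dv

Using F^*(f dg) = (f ∘ F) d(g ∘ F), substitute each coordinate x_i by F_i(u, v) in f_i, and replace dx_i by d F_i = (∂F_i/∂u) du + (∂F_i/∂v) dv.
  For the x component: f_1(F) = 14*u*v - 3; d F_1 = (3*v) du + (3*u) dv
  For the y component: f_2(F) = 1; d F_2 = (7*v) du + (7*u) dv
Combining and collecting du, dv coefficients:
  coeff of du: 2*v*(21*u*v - 1)
  coeff of dv: 2*u*(21*u*v - 1)
F^* omega = (2*v*(21*u*v - 1)) du + (2*u*(21*u*v - 1)) dv.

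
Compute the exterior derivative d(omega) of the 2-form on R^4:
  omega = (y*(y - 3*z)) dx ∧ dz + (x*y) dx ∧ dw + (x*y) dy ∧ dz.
d(omega) = (-y + 3*z) dx ∧ dy ∧ dz + (-x) dx ∧ dy ∧ dw

For a 2-form omega = sum_{i<j} g_{ij} dx_i ∧ dx_j, the exterior derivative is
  d(omega) = sum_{i<j} d(g_{ij}) ∧ dx_i ∧ dx_j = sum_{i<j, k} (∂g_{ij}/∂x_k) dx_k ∧ dx_i ∧ dx_j.
Expand each term, using dx_k ∧ dx_i ∧ dx_j = sgn(permutation) dx_{(a)} ∧ dx_{(b)} ∧ dx_{(c)} with (a < b < c) sorted:
  d(y*(y - 3*z)) includes (∂/∂y)(y*(y - 3*z)) dy = (2*y - 3*z) dy, which multiplied by dx ∧ dz gives (-2*y + 3*z) dx ∧ dy ∧ dz
  d(x*y) includes (∂/∂y)(x*y) dy = (x) dy, which multiplied by dx ∧ dw gives (-x) dx ∧ dy ∧ dw
  d(x*y) includes (∂/∂x)(x*y) dx = (y) dx, which multiplied by dy ∧ dz gives (y) dx ∧ dy ∧ dz
Collecting like 3-forms: d(omega) = (-y + 3*z) dx ∧ dy ∧ dz + (-x) dx ∧ dy ∧ dw.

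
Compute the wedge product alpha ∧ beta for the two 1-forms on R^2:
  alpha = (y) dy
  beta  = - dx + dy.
alpha ∧ beta = (y) dx ∧ dy

Distribute the wedge, using dx_i ∧ dx_j = -dx_j ∧ dx_i and dx_i ∧ dx_i = 0. For each pair (i, j) with i < j, the coefficient of dx_i ∧ dx_j in alpha ∧ beta is (alpha_i * beta_j - alpha_j * beta_i). Collecting: alpha ∧ beta = (y) dx ∧ dy.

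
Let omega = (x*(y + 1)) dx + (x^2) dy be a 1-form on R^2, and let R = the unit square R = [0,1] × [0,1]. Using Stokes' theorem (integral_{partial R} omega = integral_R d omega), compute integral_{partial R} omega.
integral_(partial R) omega = 1/2

Stokes: integral_partial_R omega = integral_R d omega with d omega = (∂Q/∂x - ∂P/∂y) dx ∧ dy.
  ∂Q/∂x = 2*x
  ∂P/∂y = x
  integrand = ∂Q/∂x - ∂P/∂y = x.
Integrating over R: integral_0^1 integral_0^1 (x) dx dy = 1/2.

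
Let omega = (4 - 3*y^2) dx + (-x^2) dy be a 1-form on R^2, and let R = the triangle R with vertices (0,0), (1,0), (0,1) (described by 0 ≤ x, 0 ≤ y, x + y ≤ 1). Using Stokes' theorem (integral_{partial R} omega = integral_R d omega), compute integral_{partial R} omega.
integral_(partial R) omega = 2/3

Stokes: integral_partial_R omega = integral_R d omega with d omega = (∂Q/∂x - ∂P/∂y) dx ∧ dy.
  ∂Q/∂x = -2*x
  ∂P/∂y = -6*y
  integrand = ∂Q/∂x - ∂P/∂y = -2*x + 6*y.
Integrating over R: integral_0^1 integral_0^{1-x} (-2*x + 6*y) dy dx = 2/3.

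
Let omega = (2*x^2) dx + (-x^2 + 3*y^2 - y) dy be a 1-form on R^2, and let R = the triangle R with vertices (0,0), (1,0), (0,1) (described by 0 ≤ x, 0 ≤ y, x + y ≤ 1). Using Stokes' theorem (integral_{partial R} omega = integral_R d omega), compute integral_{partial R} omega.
integral_(partial R) omega = -1/3

Stokes: integral_partial_R omega = integral_R d omega with d omega = (∂Q/∂x - ∂P/∂y) dx ∧ dy.
  ∂Q/∂x = -2*x
  ∂P/∂y = 0
  integrand = ∂Q/∂x - ∂P/∂y = -2*x.
Integrating over R: integral_0^1 integral_0^{1-x} (-2*x) dy dx = -1/3.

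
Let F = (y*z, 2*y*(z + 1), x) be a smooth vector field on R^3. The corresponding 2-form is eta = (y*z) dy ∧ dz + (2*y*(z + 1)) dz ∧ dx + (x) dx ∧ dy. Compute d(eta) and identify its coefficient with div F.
d(eta) = (2*z + 2) dx ∧ dy ∧ dz; div F = 2*z + 2

For a 2-form in R^3 of the form above, applying d gives a 3-form with coefficient ∂P/∂x + ∂Q/∂y + ∂R/∂z:
  ∂P/∂x = 0
  ∂Q/∂y = 2*z + 2
  ∂R/∂z = 0
Sum = 2*z + 2, which is exactly div F.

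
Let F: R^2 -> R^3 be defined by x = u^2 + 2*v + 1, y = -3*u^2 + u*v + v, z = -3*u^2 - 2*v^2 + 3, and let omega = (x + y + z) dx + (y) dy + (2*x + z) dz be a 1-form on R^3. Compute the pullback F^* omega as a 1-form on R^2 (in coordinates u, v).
F^* omega = (14*u^3 - 7*u^2*v + 9*u*v^2 - 24*u*v - 22*u + v^2) du + (-3*u^3 + 5*u^2*v - 13*u^2 + 4*u*v + 8*v^3 - 20*v^2 - 13*v + 8) dv

Using F^*(f dg) = (f ∘ F) d(g ∘ F), substitute each coordinate x_i by F_i(u, v) in f_i, and replace dx_i by d F_i = (∂F_i/∂u) du + (∂F_i/∂v) dv.
  For the x component: f_1(F) = -5*u^2 + u*v - 2*v^2 + 3*v + 4; d F_1 = (2*u) du + (2) dv
  For the y component: f_2(F) = -3*u^2 + u*v + v; d F_2 = (-6*u + v) du + (u + 1) dv
  For the z component: f_3(F) = -u^2 - 2*v^2 + 4*v + 5; d F_3 = (-6*u) du + (-4*v) dv
Combining and collecting du, dv coefficients:
  coeff of du: 14*u^3 - 7*u^2*v + 9*u*v^2 - 24*u*v - 22*u + v^2
  coeff of dv: -3*u^3 + 5*u^2*v - 13*u^2 + 4*u*v + 8*v^3 - 20*v^2 - 13*v + 8
F^* omega = (14*u^3 - 7*u^2*v + 9*u*v^2 - 24*u*v - 22*u + v^2) du + (-3*u^3 + 5*u^2*v - 13*u^2 + 4*u*v + 8*v^3 - 20*v^2 - 13*v + 8) dv.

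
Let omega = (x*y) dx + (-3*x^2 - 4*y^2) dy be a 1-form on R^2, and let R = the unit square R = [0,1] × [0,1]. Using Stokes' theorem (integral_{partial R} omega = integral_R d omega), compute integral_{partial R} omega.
integral_(partial R) omega = -7/2

Stokes: integral_partial_R omega = integral_R d omega with d omega = (∂Q/∂x - ∂P/∂y) dx ∧ dy.
  ∂Q/∂x = -6*x
  ∂P/∂y = x
  integrand = ∂Q/∂x - ∂P/∂y = -7*x.
Integrating over R: integral_0^1 integral_0^1 (-7*x) dx dy = -7/2.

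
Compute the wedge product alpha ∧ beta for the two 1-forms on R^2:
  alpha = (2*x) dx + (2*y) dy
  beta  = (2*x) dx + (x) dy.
alpha ∧ beta = (2*x*(x - 2*y)) dx ∧ dy

Distribute the wedge, using dx_i ∧ dx_j = -dx_j ∧ dx_i and dx_i ∧ dx_i = 0. For each pair (i, j) with i < j, the coefficient of dx_i ∧ dx_j in alpha ∧ beta is (alpha_i * beta_j - alpha_j * beta_i). Collecting: alpha ∧ beta = (2*x*(x - 2*y)) dx ∧ dy.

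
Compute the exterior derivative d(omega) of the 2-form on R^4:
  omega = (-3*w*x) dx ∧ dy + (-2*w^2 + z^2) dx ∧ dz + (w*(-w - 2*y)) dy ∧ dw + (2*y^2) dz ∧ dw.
d(omega) = (-3*x) dx ∧ dy ∧ dw + (-4*w) dx ∧ dz ∧ dw + (4*y) dy ∧ dz ∧ dw

For a 2-form omega = sum_{i<j} g_{ij} dx_i ∧ dx_j, the exterior derivative is
  d(omega) = sum_{i<j} d(g_{ij}) ∧ dx_i ∧ dx_j = sum_{i<j, k} (∂g_{ij}/∂x_k) dx_k ∧ dx_i ∧ dx_j.
Expand each term, using dx_k ∧ dx_i ∧ dx_j = sgn(permutation) dx_{(a)} ∧ dx_{(b)} ∧ dx_{(c)} with (a < b < c) sorted:
  d(-3*w*x) includes (∂/∂w)(-3*w*x) dw = (-3*x) dw, which multiplied by dx ∧ dy gives (-3*x) dx ∧ dy ∧ dw
  d(-2*w^2 + z^2) includes (∂/∂w)(-2*w^2 + z^2) dw = (-4*w) dw, which multiplied by dx ∧ dz gives (-4*w) dx ∧ dz ∧ dw
  d(2*y^2) includes (∂/∂y)(2*y^2) dy = (4*y) dy, which multiplied by dz ∧ dw gives (4*y) dy ∧ dz ∧ dw
Collecting like 3-forms: d(omega) = (-3*x) dx ∧ dy ∧ dw + (-4*w) dx ∧ dz ∧ dw + (4*y) dy ∧ dz ∧ dw.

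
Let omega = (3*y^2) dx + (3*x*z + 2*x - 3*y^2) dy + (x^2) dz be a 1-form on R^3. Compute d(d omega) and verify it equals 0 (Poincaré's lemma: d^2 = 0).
d(d omega) = 0

Step 1: d omega = sum_{i<j} (∂f_j/∂x_i - ∂f_i/∂x_j) dx_i ∧ dx_j:
  coeff of dx ∧ dy: -6*y + 3*z + 2
  coeff of dx ∧ dz: 2*x
  coeff of dy ∧ dz: -3*x
Step 2: Apply d again to each 2-form coefficient. The only possible 3-form in R^3 is dx ∧ dy ∧ dz, with coefficient
  ∂(coeff of dy∧dz)/∂x - ∂(coeff of dx∧dz)/∂y + ∂(coeff of dx∧dy)/∂z
  = ∂/∂x (-3*x) - ∂/∂y (2*x) + ∂/∂z (-6*y + 3*z + 2).
Each of these terms simplifies to sums of mixed partials that cancel in pairs. The result is 0 (by equality of mixed partials for smooth functions — Schwarz / Clairaut).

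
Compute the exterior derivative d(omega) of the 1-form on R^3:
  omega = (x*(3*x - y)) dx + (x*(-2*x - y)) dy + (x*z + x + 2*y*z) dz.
d(omega) = (-3*x - y) dx ∧ dy + (z + 1) dx ∧ dz + (2*z) dy ∧ dz

For a 1-form omega = sum_i f_i dx_i, the exterior derivative is
  d(omega) = sum_{i < j} (∂f_j/∂x_i - ∂f_i/∂x_j) dx_i ∧ dx_j.
  coefficient of dx ∧ dy: ∂f_2/∂x - ∂f_1/∂y = ∂(x*(-2*x - y))/∂x - ∂(x*(3*x - y))/∂y = -3*x - y
  coefficient of dx ∧ dz: ∂f_3/∂x - ∂f_1/∂z = ∂(x*z + x + 2*y*z)/∂x - ∂(x*(3*x - y))/∂z = z + 1
  coefficient of dy ∧ dz: ∂f_3/∂y - ∂f_2/∂z = ∂(x*z + x + 2*y*z)/∂y - ∂(x*(-2*x - y))/∂z = 2*z
Assembling: d(omega) = (-3*x - y) dx ∧ dy + (z + 1) dx ∧ dz + (2*z) dy ∧ dz.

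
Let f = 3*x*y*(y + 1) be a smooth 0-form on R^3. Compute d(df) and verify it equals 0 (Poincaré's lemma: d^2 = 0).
d(df) = 0

Step 1: df = sum_i (∂f/∂x_i) dx_i = (3*y*(y + 1)) dx + (3*x*(2*y + 1)) dy + (0) dz.
Step 2: Apply d again. Using the 1-form formula, the coefficient of dx ∧ dy in d(df) is ∂^2 f/∂x ∂y - ∂^2 f/∂y ∂x = (6*y + 3) - (6*y + 3) = 0 (equality of mixed partials for smooth f).
Similarly for dx ∧ dz and dy ∧ dz — all coefficients vanish. So d(df) = 0.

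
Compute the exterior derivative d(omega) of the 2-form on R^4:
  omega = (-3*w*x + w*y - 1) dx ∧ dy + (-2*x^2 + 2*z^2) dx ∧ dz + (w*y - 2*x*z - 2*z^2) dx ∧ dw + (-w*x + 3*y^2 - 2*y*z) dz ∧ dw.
d(omega) = (-w - 3*x + y) dx ∧ dy ∧ dw + (-w + 2*x + 4*z) dx ∧ dz ∧ dw + (6*y - 2*z) dy ∧ dz ∧ dw

For a 2-form omega = sum_{i<j} g_{ij} dx_i ∧ dx_j, the exterior derivative is
  d(omega) = sum_{i<j} d(g_{ij}) ∧ dx_i ∧ dx_j = sum_{i<j, k} (∂g_{ij}/∂x_k) dx_k ∧ dx_i ∧ dx_j.
Expand each term, using dx_k ∧ dx_i ∧ dx_j = sgn(permutation) dx_{(a)} ∧ dx_{(b)} ∧ dx_{(c)} with (a < b < c) sorted:
  d(-3*w*x + w*y - 1) includes (∂/∂w)(-3*w*x + w*y - 1) dw = (-3*x + y) dw, which multiplied by dx ∧ dy gives (-3*x + y) dx ∧ dy ∧ dw
  d(w*y - 2*x*z - 2*z^2) includes (∂/∂y)(w*y - 2*x*z - 2*z^2) dy = (w) dy, which multiplied by dx ∧ dw gives (-w) dx ∧ dy ∧ dw
  d(w*y - 2*x*z - 2*z^2) includes (∂/∂z)(w*y - 2*x*z - 2*z^2) dz = (-2*x - 4*z) dz, which multiplied by dx ∧ dw gives (2*x + 4*z) dx ∧ dz ∧ dw
  d(-w*x + 3*y^2 - 2*y*z) includes (∂/∂x)(-w*x + 3*y^2 - 2*y*z) dx = (-w) dx, which multiplied by dz ∧ dw gives (-w) dx ∧ dz ∧ dw
  d(-w*x + 3*y^2 - 2*y*z) includes (∂/∂y)(-w*x + 3*y^2 - 2*y*z) dy = (6*y - 2*z) dy, which multiplied by dz ∧ dw gives (6*y - 2*z) dy ∧ dz ∧ dw
Collecting like 3-forms: d(omega) = (-w - 3*x + y) dx ∧ dy ∧ dw + (-w + 2*x + 4*z) dx ∧ dz ∧ dw + (6*y - 2*z) dy ∧ dz ∧ dw.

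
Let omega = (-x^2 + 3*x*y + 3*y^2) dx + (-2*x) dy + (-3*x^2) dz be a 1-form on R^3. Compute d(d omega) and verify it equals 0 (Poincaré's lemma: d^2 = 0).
d(d omega) = 0

Step 1: d omega = sum_{i<j} (∂f_j/∂x_i - ∂f_i/∂x_j) dx_i ∧ dx_j:
  coeff of dx ∧ dy: -3*x - 6*y - 2
  coeff of dx ∧ dz: -6*x
  coeff of dy ∧ dz: 0
Step 2: Apply d again to each 2-form coefficient. The only possible 3-form in R^3 is dx ∧ dy ∧ dz, with coefficient
  ∂(coeff of dy∧dz)/∂x - ∂(coeff of dx∧dz)/∂y + ∂(coeff of dx∧dy)/∂z
  = ∂/∂x (0) - ∂/∂y (-6*x) + ∂/∂z (-3*x - 6*y - 2).
Each of these terms simplifies to sums of mixed partials that cancel in pairs. The result is 0 (by equality of mixed partials for smooth functions — Schwarz / Clairaut).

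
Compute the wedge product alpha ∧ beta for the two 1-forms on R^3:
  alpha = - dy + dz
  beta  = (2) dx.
alpha ∧ beta = (2) dx ∧ dy + (-2) dx ∧ dz

Distribute the wedge, using dx_i ∧ dx_j = -dx_j ∧ dx_i and dx_i ∧ dx_i = 0. For each pair (i, j) with i < j, the coefficient of dx_i ∧ dx_j in alpha ∧ beta is (alpha_i * beta_j - alpha_j * beta_i). Collecting: alpha ∧ beta = (2) dx ∧ dy + (-2) dx ∧ dz.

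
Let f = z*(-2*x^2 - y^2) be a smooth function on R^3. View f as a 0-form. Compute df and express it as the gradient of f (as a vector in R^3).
df = (-4*x*z) dx + (-2*y*z) dy + (-2*x^2 - y^2) dz; grad f = (-4*x*z, -2*y*z, -2*x^2 - y^2)

For a 0-form f, d f = (∂f/∂x) dx + (∂f/∂y) dy + (∂f/∂z) dz. The components of the vector representation are exactly the entries of grad f in Cartesian coordinates:
  ∂f/∂x = -4*x*z
  ∂f/∂y = -2*y*z
  ∂f/∂z = -2*x^2 - y^2.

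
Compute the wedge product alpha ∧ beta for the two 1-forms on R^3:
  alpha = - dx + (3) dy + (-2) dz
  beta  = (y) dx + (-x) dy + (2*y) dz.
alpha ∧ beta = (x - 3*y) dx ∧ dy + (-2*x + 6*y) dy ∧ dz

Distribute the wedge, using dx_i ∧ dx_j = -dx_j ∧ dx_i and dx_i ∧ dx_i = 0. For each pair (i, j) with i < j, the coefficient of dx_i ∧ dx_j in alpha ∧ beta is (alpha_i * beta_j - alpha_j * beta_i). Collecting: alpha ∧ beta = (x - 3*y) dx ∧ dy + (-2*x + 6*y) dy ∧ dz.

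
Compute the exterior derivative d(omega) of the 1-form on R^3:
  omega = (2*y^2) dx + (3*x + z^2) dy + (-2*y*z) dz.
d(omega) = (3 - 4*y) dx ∧ dy + (-4*z) dy ∧ dz

For a 1-form omega = sum_i f_i dx_i, the exterior derivative is
  d(omega) = sum_{i < j} (∂f_j/∂x_i - ∂f_i/∂x_j) dx_i ∧ dx_j.
  coefficient of dx ∧ dy: ∂f_2/∂x - ∂f_1/∂y = ∂(3*x + z^2)/∂x - ∂(2*y^2)/∂y = 3 - 4*y
  coefficient of dy ∧ dz: ∂f_3/∂y - ∂f_2/∂z = ∂(-2*y*z)/∂y - ∂(3*x + z^2)/∂z = -4*z
Assembling: d(omega) = (3 - 4*y) dx ∧ dy + (-4*z) dy ∧ dz.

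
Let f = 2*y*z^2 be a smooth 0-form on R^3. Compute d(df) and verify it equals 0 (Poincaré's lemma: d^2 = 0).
d(df) = 0

Step 1: df = sum_i (∂f/∂x_i) dx_i = (0) dx + (2*z^2) dy + (4*y*z) dz.
Step 2: Apply d again. Using the 1-form formula, the coefficient of dx ∧ dy in d(df) is ∂^2 f/∂x ∂y - ∂^2 f/∂y ∂x = (0) - (0) = 0 (equality of mixed partials for smooth f).
Similarly for dx ∧ dz and dy ∧ dz — all coefficients vanish. So d(df) = 0.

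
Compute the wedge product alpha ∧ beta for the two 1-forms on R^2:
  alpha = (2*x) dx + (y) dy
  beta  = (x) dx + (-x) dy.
alpha ∧ beta = (-x*(2*x + y)) dx ∧ dy

Distribute the wedge, using dx_i ∧ dx_j = -dx_j ∧ dx_i and dx_i ∧ dx_i = 0. For each pair (i, j) with i < j, the coefficient of dx_i ∧ dx_j in alpha ∧ beta is (alpha_i * beta_j - alpha_j * beta_i). Collecting: alpha ∧ beta = (-x*(2*x + y)) dx ∧ dy.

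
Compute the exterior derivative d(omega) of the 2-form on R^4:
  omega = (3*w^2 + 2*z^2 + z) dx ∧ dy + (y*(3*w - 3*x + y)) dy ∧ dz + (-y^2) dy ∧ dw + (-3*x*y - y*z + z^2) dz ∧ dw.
d(omega) = (-3*y + 4*z + 1) dx ∧ dy ∧ dz + (6*w) dx ∧ dy ∧ dw + (-3*x + 3*y - z) dy ∧ dz ∧ dw + (-3*y) dx ∧ dz ∧ dw

For a 2-form omega = sum_{i<j} g_{ij} dx_i ∧ dx_j, the exterior derivative is
  d(omega) = sum_{i<j} d(g_{ij}) ∧ dx_i ∧ dx_j = sum_{i<j, k} (∂g_{ij}/∂x_k) dx_k ∧ dx_i ∧ dx_j.
Expand each term, using dx_k ∧ dx_i ∧ dx_j = sgn(permutation) dx_{(a)} ∧ dx_{(b)} ∧ dx_{(c)} with (a < b < c) sorted:
  d(3*w^2 + 2*z^2 + z) includes (∂/∂z)(3*w^2 + 2*z^2 + z) dz = (4*z + 1) dz, which multiplied by dx ∧ dy gives (4*z + 1) dx ∧ dy ∧ dz
  d(3*w^2 + 2*z^2 + z) includes (∂/∂w)(3*w^2 + 2*z^2 + z) dw = (6*w) dw, which multiplied by dx ∧ dy gives (6*w) dx ∧ dy ∧ dw
  d(y*(3*w - 3*x + y)) includes (∂/∂x)(y*(3*w - 3*x + y)) dx = (-3*y) dx, which multiplied by dy ∧ dz gives (-3*y) dx ∧ dy ∧ dz
  d(y*(3*w - 3*x + y)) includes (∂/∂w)(y*(3*w - 3*x + y)) dw = (3*y) dw, which multiplied by dy ∧ dz gives (3*y) dy ∧ dz ∧ dw
  d(-3*x*y - y*z + z^2) includes (∂/∂x)(-3*x*y - y*z + z^2) dx = (-3*y) dx, which multiplied by dz ∧ dw gives (-3*y) dx ∧ dz ∧ dw
  d(-3*x*y - y*z + z^2) includes (∂/∂y)(-3*x*y - y*z + z^2) dy = (-3*x - z) dy, which multiplied by dz ∧ dw gives (-3*x - z) dy ∧ dz ∧ dw
Collecting like 3-forms: d(omega) = (-3*y + 4*z + 1) dx ∧ dy ∧ dz + (6*w) dx ∧ dy ∧ dw + (-3*x + 3*y - z) dy ∧ dz ∧ dw + (-3*y) dx ∧ dz ∧ dw.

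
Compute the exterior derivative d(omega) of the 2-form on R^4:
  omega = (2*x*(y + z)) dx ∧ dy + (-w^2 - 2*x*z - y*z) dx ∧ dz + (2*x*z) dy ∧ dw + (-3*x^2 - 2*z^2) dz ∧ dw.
d(omega) = (2*x + z) dx ∧ dy ∧ dz + (-2*w - 6*x) dx ∧ dz ∧ dw + (2*z) dx ∧ dy ∧ dw + (-2*x) dy ∧ dz ∧ dw

For a 2-form omega = sum_{i<j} g_{ij} dx_i ∧ dx_j, the exterior derivative is
  d(omega) = sum_{i<j} d(g_{ij}) ∧ dx_i ∧ dx_j = sum_{i<j, k} (∂g_{ij}/∂x_k) dx_k ∧ dx_i ∧ dx_j.
Expand each term, using dx_k ∧ dx_i ∧ dx_j = sgn(permutation) dx_{(a)} ∧ dx_{(b)} ∧ dx_{(c)} with (a < b < c) sorted:
  d(2*x*(y + z)) includes (∂/∂z)(2*x*(y + z)) dz = (2*x) dz, which multiplied by dx ∧ dy gives (2*x) dx ∧ dy ∧ dz
  d(-w^2 - 2*x*z - y*z) includes (∂/∂y)(-w^2 - 2*x*z - y*z) dy = (-z) dy, which multiplied by dx ∧ dz gives (z) dx ∧ dy ∧ dz
  d(-w^2 - 2*x*z - y*z) includes (∂/∂w)(-w^2 - 2*x*z - y*z) dw = (-2*w) dw, which multiplied by dx ∧ dz gives (-2*w) dx ∧ dz ∧ dw
  d(2*x*z) includes (∂/∂x)(2*x*z) dx = (2*z) dx, which multiplied by dy ∧ dw gives (2*z) dx ∧ dy ∧ dw
  d(2*x*z) includes (∂/∂z)(2*x*z) dz = (2*x) dz, which multiplied by dy ∧ dw gives (-2*x) dy ∧ dz ∧ dw
  d(-3*x^2 - 2*z^2) includes (∂/∂x)(-3*x^2 - 2*z^2) dx = (-6*x) dx, which multiplied by dz ∧ dw gives (-6*x) dx ∧ dz ∧ dw
Collecting like 3-forms: d(omega) = (2*x + z) dx ∧ dy ∧ dz + (-2*w - 6*x) dx ∧ dz ∧ dw + (2*z) dx ∧ dy ∧ dw + (-2*x) dy ∧ dz ∧ dw.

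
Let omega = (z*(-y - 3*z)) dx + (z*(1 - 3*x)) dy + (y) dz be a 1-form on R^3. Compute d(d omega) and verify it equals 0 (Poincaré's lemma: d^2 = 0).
d(d omega) = 0

Step 1: d omega = sum_{i<j} (∂f_j/∂x_i - ∂f_i/∂x_j) dx_i ∧ dx_j:
  coeff of dx ∧ dy: -2*z
  coeff of dx ∧ dz: y + 6*z
  coeff of dy ∧ dz: 3*x
Step 2: Apply d again to each 2-form coefficient. The only possible 3-form in R^3 is dx ∧ dy ∧ dz, with coefficient
  ∂(coeff of dy∧dz)/∂x - ∂(coeff of dx∧dz)/∂y + ∂(coeff of dx∧dy)/∂z
  = ∂/∂x (3*x) - ∂/∂y (y + 6*z) + ∂/∂z (-2*z).
Each of these terms simplifies to sums of mixed partials that cancel in pairs. The result is 0 (by equality of mixed partials for smooth functions — Schwarz / Clairaut).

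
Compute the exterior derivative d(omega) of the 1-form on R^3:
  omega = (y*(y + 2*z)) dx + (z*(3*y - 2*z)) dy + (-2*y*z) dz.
d(omega) = (-2*y - 2*z) dx ∧ dy + (-2*y) dx ∧ dz + (-3*y + 2*z) dy ∧ dz

For a 1-form omega = sum_i f_i dx_i, the exterior derivative is
  d(omega) = sum_{i < j} (∂f_j/∂x_i - ∂f_i/∂x_j) dx_i ∧ dx_j.
  coefficient of dx ∧ dy: ∂f_2/∂x - ∂f_1/∂y = ∂(z*(3*y - 2*z))/∂x - ∂(y*(y + 2*z))/∂y = -2*y - 2*z
  coefficient of dx ∧ dz: ∂f_3/∂x - ∂f_1/∂z = ∂(-2*y*z)/∂x - ∂(y*(y + 2*z))/∂z = -2*y
  coefficient of dy ∧ dz: ∂f_3/∂y - ∂f_2/∂z = ∂(-2*y*z)/∂y - ∂(z*(3*y - 2*z))/∂z = -3*y + 2*z
Assembling: d(omega) = (-2*y - 2*z) dx ∧ dy + (-2*y) dx ∧ dz + (-3*y + 2*z) dy ∧ dz.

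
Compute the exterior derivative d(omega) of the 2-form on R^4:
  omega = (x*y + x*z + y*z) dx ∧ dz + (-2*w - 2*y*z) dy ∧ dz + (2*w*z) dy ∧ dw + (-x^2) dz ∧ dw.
d(omega) = (-x - z) dx ∧ dy ∧ dz + (-2*w - 2) dy ∧ dz ∧ dw + (-2*x) dx ∧ dz ∧ dw

For a 2-form omega = sum_{i<j} g_{ij} dx_i ∧ dx_j, the exterior derivative is
  d(omega) = sum_{i<j} d(g_{ij}) ∧ dx_i ∧ dx_j = sum_{i<j, k} (∂g_{ij}/∂x_k) dx_k ∧ dx_i ∧ dx_j.
Expand each term, using dx_k ∧ dx_i ∧ dx_j = sgn(permutation) dx_{(a)} ∧ dx_{(b)} ∧ dx_{(c)} with (a < b < c) sorted:
  d(x*y + x*z + y*z) includes (∂/∂y)(x*y + x*z + y*z) dy = (x + z) dy, which multiplied by dx ∧ dz gives (-x - z) dx ∧ dy ∧ dz
  d(-2*w - 2*y*z) includes (∂/∂w)(-2*w - 2*y*z) dw = (-2) dw, which multiplied by dy ∧ dz gives (-2) dy ∧ dz ∧ dw
  d(2*w*z) includes (∂/∂z)(2*w*z) dz = (2*w) dz, which multiplied by dy ∧ dw gives (-2*w) dy ∧ dz ∧ dw
  d(-x^2) includes (∂/∂x)(-x^2) dx = (-2*x) dx, which multiplied by dz ∧ dw gives (-2*x) dx ∧ dz ∧ dw
Collecting like 3-forms: d(omega) = (-x - z) dx ∧ dy ∧ dz + (-2*w - 2) dy ∧ dz ∧ dw + (-2*x) dx ∧ dz ∧ dw.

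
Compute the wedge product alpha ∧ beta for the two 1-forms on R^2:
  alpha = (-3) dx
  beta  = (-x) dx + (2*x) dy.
alpha ∧ beta = (-6*x) dx ∧ dy

Distribute the wedge, using dx_i ∧ dx_j = -dx_j ∧ dx_i and dx_i ∧ dx_i = 0. For each pair (i, j) with i < j, the coefficient of dx_i ∧ dx_j in alpha ∧ beta is (alpha_i * beta_j - alpha_j * beta_i). Collecting: alpha ∧ beta = (-6*x) dx ∧ dy.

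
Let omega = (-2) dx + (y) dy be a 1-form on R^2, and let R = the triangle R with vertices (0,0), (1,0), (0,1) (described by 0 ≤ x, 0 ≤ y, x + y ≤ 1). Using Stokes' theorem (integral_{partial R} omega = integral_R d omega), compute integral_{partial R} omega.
integral_(partial R) omega = 0

Stokes: integral_partial_R omega = integral_R d omega with d omega = (∂Q/∂x - ∂P/∂y) dx ∧ dy.
  ∂Q/∂x = 0
  ∂P/∂y = 0
  integrand = ∂Q/∂x - ∂P/∂y = 0.
Integrating over R: integral_0^1 integral_0^{1-x} (0) dy dx = 0.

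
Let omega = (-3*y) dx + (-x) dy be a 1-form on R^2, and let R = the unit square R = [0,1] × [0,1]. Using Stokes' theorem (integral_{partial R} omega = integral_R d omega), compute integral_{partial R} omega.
integral_(partial R) omega = 2

Stokes: integral_partial_R omega = integral_R d omega with d omega = (∂Q/∂x - ∂P/∂y) dx ∧ dy.
  ∂Q/∂x = -1
  ∂P/∂y = -3
  integrand = ∂Q/∂x - ∂P/∂y = 2.
Integrating over R: integral_0^1 integral_0^1 (2) dx dy = 2.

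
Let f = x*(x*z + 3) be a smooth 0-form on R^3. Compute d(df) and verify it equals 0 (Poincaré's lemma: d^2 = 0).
d(df) = 0

Step 1: df = sum_i (∂f/∂x_i) dx_i = (2*x*z + 3) dx + (0) dy + (x^2) dz.
Step 2: Apply d again. Using the 1-form formula, the coefficient of dx ∧ dy in d(df) is ∂^2 f/∂x ∂y - ∂^2 f/∂y ∂x = (0) - (0) = 0 (equality of mixed partials for smooth f).
Similarly for dx ∧ dz and dy ∧ dz — all coefficients vanish. So d(df) = 0.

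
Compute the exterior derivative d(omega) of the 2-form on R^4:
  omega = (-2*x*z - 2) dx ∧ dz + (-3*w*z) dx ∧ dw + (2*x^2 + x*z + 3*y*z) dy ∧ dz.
d(omega) = (3*w) dx ∧ dz ∧ dw + (4*x + z) dx ∧ dy ∧ dz

For a 2-form omega = sum_{i<j} g_{ij} dx_i ∧ dx_j, the exterior derivative is
  d(omega) = sum_{i<j} d(g_{ij}) ∧ dx_i ∧ dx_j = sum_{i<j, k} (∂g_{ij}/∂x_k) dx_k ∧ dx_i ∧ dx_j.
Expand each term, using dx_k ∧ dx_i ∧ dx_j = sgn(permutation) dx_{(a)} ∧ dx_{(b)} ∧ dx_{(c)} with (a < b < c) sorted:
  d(-3*w*z) includes (∂/∂z)(-3*w*z) dz = (-3*w) dz, which multiplied by dx ∧ dw gives (3*w) dx ∧ dz ∧ dw
  d(2*x^2 + x*z + 3*y*z) includes (∂/∂x)(2*x^2 + x*z + 3*y*z) dx = (4*x + z) dx, which multiplied by dy ∧ dz gives (4*x + z) dx ∧ dy ∧ dz
Collecting like 3-forms: d(omega) = (3*w) dx ∧ dz ∧ dw + (4*x + z) dx ∧ dy ∧ dz.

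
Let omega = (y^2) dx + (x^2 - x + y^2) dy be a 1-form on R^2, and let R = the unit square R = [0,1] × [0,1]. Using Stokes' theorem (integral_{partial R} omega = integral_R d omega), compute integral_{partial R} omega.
integral_(partial R) omega = -1

Stokes: integral_partial_R omega = integral_R d omega with d omega = (∂Q/∂x - ∂P/∂y) dx ∧ dy.
  ∂Q/∂x = 2*x - 1
  ∂P/∂y = 2*y
  integrand = ∂Q/∂x - ∂P/∂y = 2*x - 2*y - 1.
Integrating over R: integral_0^1 integral_0^1 (2*x - 2*y - 1) dx dy = -1.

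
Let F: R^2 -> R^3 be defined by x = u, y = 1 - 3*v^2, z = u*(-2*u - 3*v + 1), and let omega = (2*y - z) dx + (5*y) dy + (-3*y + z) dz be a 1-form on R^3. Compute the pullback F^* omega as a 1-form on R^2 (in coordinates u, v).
F^* omega = (8*u^3 + 18*u^2*v - 4*u^2 - 27*u*v^2 - 3*u*v + 12*u - 27*v^3 + 3*v^2 + 9*v - 1) du + (6*u^3 + 9*u^2*v - 3*u^2 - 27*u*v^2 + 9*u + 90*v^3 - 30*v) dv

Using F^*(f dg) = (f ∘ F) d(g ∘ F), substitute each coordinate x_i by F_i(u, v) in f_i, and replace dx_i by d F_i = (∂F_i/∂u) du + (∂F_i/∂v) dv.
  For the x component: f_1(F) = 2*u^2 + 3*u*v - u - 6*v^2 + 2; d F_1 = (1) du + (0) dv
  For the y component: f_2(F) = 5 - 15*v^2; d F_2 = (0) du + (-6*v) dv
  For the z component: f_3(F) = -2*u^2 - 3*u*v + u + 9*v^2 - 3; d F_3 = (-4*u - 3*v + 1) du + (-3*u) dv
Combining and collecting du, dv coefficients:
  coeff of du: 8*u^3 + 18*u^2*v - 4*u^2 - 27*u*v^2 - 3*u*v + 12*u - 27*v^3 + 3*v^2 + 9*v - 1
  coeff of dv: 6*u^3 + 9*u^2*v - 3*u^2 - 27*u*v^2 + 9*u + 90*v^3 - 30*v
F^* omega = (8*u^3 + 18*u^2*v - 4*u^2 - 27*u*v^2 - 3*u*v + 12*u - 27*v^3 + 3*v^2 + 9*v - 1) du + (6*u^3 + 9*u^2*v - 3*u^2 - 27*u*v^2 + 9*u + 90*v^3 - 30*v) dv.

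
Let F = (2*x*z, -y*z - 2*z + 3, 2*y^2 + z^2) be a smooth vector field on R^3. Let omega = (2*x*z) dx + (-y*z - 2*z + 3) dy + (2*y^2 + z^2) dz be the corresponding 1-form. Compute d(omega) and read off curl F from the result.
d(omega) = (5*y + 2) dy ∧ dz + (2*x) dz ∧ dx + (0) dx ∧ dy; curl F = (5*y + 2, 2*x, 0)

d omega = sum_{i<j} (∂f_j/∂x_i - ∂f_i/∂x_j) dx_i ∧ dx_j. Under the identification (dy ∧ dz, dz ∧ dx, dx ∧ dy) ↔ (e_x, e_y, e_z), the coefficients are exactly the components of curl F. Compute:
  ∂R/∂y - ∂Q/∂z = (4*y) - (-y - 2) = 5*y + 2
  ∂P/∂z - ∂R/∂x = (2*x) - (0) = 2*x
  ∂Q/∂x - ∂P/∂y = (0) - (0) = 0.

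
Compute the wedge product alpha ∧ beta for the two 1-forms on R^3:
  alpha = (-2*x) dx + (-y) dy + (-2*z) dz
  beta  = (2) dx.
alpha ∧ beta = (2*y) dx ∧ dy + (4*z) dx ∧ dz

Distribute the wedge, using dx_i ∧ dx_j = -dx_j ∧ dx_i and dx_i ∧ dx_i = 0. For each pair (i, j) with i < j, the coefficient of dx_i ∧ dx_j in alpha ∧ beta is (alpha_i * beta_j - alpha_j * beta_i). Collecting: alpha ∧ beta = (2*y) dx ∧ dy + (4*z) dx ∧ dz.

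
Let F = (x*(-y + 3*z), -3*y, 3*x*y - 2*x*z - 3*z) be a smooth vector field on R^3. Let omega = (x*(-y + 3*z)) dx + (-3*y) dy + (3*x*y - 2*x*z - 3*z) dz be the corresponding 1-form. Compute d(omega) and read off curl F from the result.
d(omega) = (3*x) dy ∧ dz + (3*x - 3*y + 2*z) dz ∧ dx + (x) dx ∧ dy; curl F = (3*x, 3*x - 3*y + 2*z, x)

d omega = sum_{i<j} (∂f_j/∂x_i - ∂f_i/∂x_j) dx_i ∧ dx_j. Under the identification (dy ∧ dz, dz ∧ dx, dx ∧ dy) ↔ (e_x, e_y, e_z), the coefficients are exactly the components of curl F. Compute:
  ∂R/∂y - ∂Q/∂z = (3*x) - (0) = 3*x
  ∂P/∂z - ∂R/∂x = (3*x) - (3*y - 2*z) = 3*x - 3*y + 2*z
  ∂Q/∂x - ∂P/∂y = (0) - (-x) = x.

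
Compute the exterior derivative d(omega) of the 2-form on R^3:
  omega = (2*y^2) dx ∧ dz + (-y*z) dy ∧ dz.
d(omega) = (-4*y) dx ∧ dy ∧ dz

For a 2-form omega = sum_{i<j} g_{ij} dx_i ∧ dx_j, the exterior derivative is
  d(omega) = sum_{i<j} d(g_{ij}) ∧ dx_i ∧ dx_j = sum_{i<j, k} (∂g_{ij}/∂x_k) dx_k ∧ dx_i ∧ dx_j.
Expand each term, using dx_k ∧ dx_i ∧ dx_j = sgn(permutation) dx_{(a)} ∧ dx_{(b)} ∧ dx_{(c)} with (a < b < c) sorted:
  d(2*y^2) includes (∂/∂y)(2*y^2) dy = (4*y) dy, which multiplied by dx ∧ dz gives (-4*y) dx ∧ dy ∧ dz
Collecting like 3-forms: d(omega) = (-4*y) dx ∧ dy ∧ dz.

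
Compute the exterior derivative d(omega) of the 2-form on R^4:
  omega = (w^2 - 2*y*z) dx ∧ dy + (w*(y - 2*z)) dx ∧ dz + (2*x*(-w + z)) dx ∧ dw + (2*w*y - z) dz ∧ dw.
d(omega) = (-w - 2*y) dx ∧ dy ∧ dz + (2*w) dx ∧ dy ∧ dw + (-2*x + y - 2*z) dx ∧ dz ∧ dw + (2*w) dy ∧ dz ∧ dw

For a 2-form omega = sum_{i<j} g_{ij} dx_i ∧ dx_j, the exterior derivative is
  d(omega) = sum_{i<j} d(g_{ij}) ∧ dx_i ∧ dx_j = sum_{i<j, k} (∂g_{ij}/∂x_k) dx_k ∧ dx_i ∧ dx_j.
Expand each term, using dx_k ∧ dx_i ∧ dx_j = sgn(permutation) dx_{(a)} ∧ dx_{(b)} ∧ dx_{(c)} with (a < b < c) sorted:
  d(w^2 - 2*y*z) includes (∂/∂z)(w^2 - 2*y*z) dz = (-2*y) dz, which multiplied by dx ∧ dy gives (-2*y) dx ∧ dy ∧ dz
  d(w^2 - 2*y*z) includes (∂/∂w)(w^2 - 2*y*z) dw = (2*w) dw, which multiplied by dx ∧ dy gives (2*w) dx ∧ dy ∧ dw
  d(w*(y - 2*z)) includes (∂/∂y)(w*(y - 2*z)) dy = (w) dy, which multiplied by dx ∧ dz gives (-w) dx ∧ dy ∧ dz
  d(w*(y - 2*z)) includes (∂/∂w)(w*(y - 2*z)) dw = (y - 2*z) dw, which multiplied by dx ∧ dz gives (y - 2*z) dx ∧ dz ∧ dw
  d(2*x*(-w + z)) includes (∂/∂z)(2*x*(-w + z)) dz = (2*x) dz, which multiplied by dx ∧ dw gives (-2*x) dx ∧ dz ∧ dw
  d(2*w*y - z) includes (∂/∂y)(2*w*y - z) dy = (2*w) dy, which multiplied by dz ∧ dw gives (2*w) dy ∧ dz ∧ dw
Collecting like 3-forms: d(omega) = (-w - 2*y) dx ∧ dy ∧ dz + (2*w) dx ∧ dy ∧ dw + (-2*x + y - 2*z) dx ∧ dz ∧ dw + (2*w) dy ∧ dz ∧ dw.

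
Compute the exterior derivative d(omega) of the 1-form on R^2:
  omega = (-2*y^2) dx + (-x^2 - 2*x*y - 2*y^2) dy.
d(omega) = (-2*x + 2*y) dx ∧ dy

For a 1-form omega = sum_i f_i dx_i, the exterior derivative is
  d(omega) = sum_{i < j} (∂f_j/∂x_i - ∂f_i/∂x_j) dx_i ∧ dx_j.
  coefficient of dx ∧ dy: ∂f_2/∂x - ∂f_1/∂y = ∂(-x^2 - 2*x*y - 2*y^2)/∂x - ∂(-2*y^2)/∂y = -2*x + 2*y
Assembling: d(omega) = (-2*x + 2*y) dx ∧ dy.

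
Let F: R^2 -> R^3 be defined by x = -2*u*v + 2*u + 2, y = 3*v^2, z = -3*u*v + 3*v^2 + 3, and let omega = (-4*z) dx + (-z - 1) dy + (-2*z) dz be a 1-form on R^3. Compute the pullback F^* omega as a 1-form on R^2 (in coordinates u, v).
F^* omega = (-42*u*v^2 + 24*u*v + 42*v^3 - 24*v^2 + 42*v - 24) du + (-42*u^2*v + 96*u*v^2 + 42*u - 54*v^3 - 60*v) dv

Using F^*(f dg) = (f ∘ F) d(g ∘ F), substitute each coordinate x_i by F_i(u, v) in f_i, and replace dx_i by d F_i = (∂F_i/∂u) du + (∂F_i/∂v) dv.
  For the x component: f_1(F) = 12*u*v - 12*v^2 - 12; d F_1 = (2 - 2*v) du + (-2*u) dv
  For the y component: f_2(F) = 3*u*v - 3*v^2 - 4; d F_2 = (0) du + (6*v) dv
  For the z component: f_3(F) = 6*u*v - 6*v^2 - 6; d F_3 = (-3*v) du + (-3*u + 6*v) dv
Combining and collecting du, dv coefficients:
  coeff of du: -42*u*v^2 + 24*u*v + 42*v^3 - 24*v^2 + 42*v - 24
  coeff of dv: -42*u^2*v + 96*u*v^2 + 42*u - 54*v^3 - 60*v
F^* omega = (-42*u*v^2 + 24*u*v + 42*v^3 - 24*v^2 + 42*v - 24) du + (-42*u^2*v + 96*u*v^2 + 42*u - 54*v^3 - 60*v) dv.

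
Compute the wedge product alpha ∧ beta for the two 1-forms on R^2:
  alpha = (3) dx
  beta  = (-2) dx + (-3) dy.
alpha ∧ beta = (-9) dx ∧ dy

Distribute the wedge, using dx_i ∧ dx_j = -dx_j ∧ dx_i and dx_i ∧ dx_i = 0. For each pair (i, j) with i < j, the coefficient of dx_i ∧ dx_j in alpha ∧ beta is (alpha_i * beta_j - alpha_j * beta_i). Collecting: alpha ∧ beta = (-9) dx ∧ dy.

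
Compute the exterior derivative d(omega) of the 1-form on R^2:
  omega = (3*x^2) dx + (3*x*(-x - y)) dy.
d(omega) = (-6*x - 3*y) dx ∧ dy

For a 1-form omega = sum_i f_i dx_i, the exterior derivative is
  d(omega) = sum_{i < j} (∂f_j/∂x_i - ∂f_i/∂x_j) dx_i ∧ dx_j.
  coefficient of dx ∧ dy: ∂f_2/∂x - ∂f_1/∂y = ∂(3*x*(-x - y))/∂x - ∂(3*x^2)/∂y = -6*x - 3*y
Assembling: d(omega) = (-6*x - 3*y) dx ∧ dy.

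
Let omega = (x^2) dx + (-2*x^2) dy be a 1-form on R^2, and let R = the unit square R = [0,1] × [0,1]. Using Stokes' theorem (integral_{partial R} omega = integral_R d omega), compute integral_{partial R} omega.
integral_(partial R) omega = -2

Stokes: integral_partial_R omega = integral_R d omega with d omega = (∂Q/∂x - ∂P/∂y) dx ∧ dy.
  ∂Q/∂x = -4*x
  ∂P/∂y = 0
  integrand = ∂Q/∂x - ∂P/∂y = -4*x.
Integrating over R: integral_0^1 integral_0^1 (-4*x) dx dy = -2.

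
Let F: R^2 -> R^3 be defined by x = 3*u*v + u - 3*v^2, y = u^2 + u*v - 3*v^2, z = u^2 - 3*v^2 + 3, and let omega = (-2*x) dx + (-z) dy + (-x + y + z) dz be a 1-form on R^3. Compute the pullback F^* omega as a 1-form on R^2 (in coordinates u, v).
F^* omega = (2*u^3 - 5*u^2*v - 2*u^2 - 18*u*v^2 - 12*u*v - 2*u + 21*v^3 + 6*v^2 - 3*v) du + (-u^3 - 24*u^2*v - 6*u^2 + 69*u*v^2 + 18*u*v - 3*u - 36*v^3) dv

Using F^*(f dg) = (f ∘ F) d(g ∘ F), substitute each coordinate x_i by F_i(u, v) in f_i, and replace dx_i by d F_i = (∂F_i/∂u) du + (∂F_i/∂v) dv.
  For the x component: f_1(F) = -6*u*v - 2*u + 6*v^2; d F_1 = (3*v + 1) du + (3*u - 6*v) dv
  For the y component: f_2(F) = -u^2 + 3*v^2 - 3; d F_2 = (2*u + v) du + (u - 6*v) dv
  For the z component: f_3(F) = 2*u^2 - 2*u*v - u - 3*v^2 + 3; d F_3 = (2*u) du + (-6*v) dv
Combining and collecting du, dv coefficients:
  coeff of du: 2*u^3 - 5*u^2*v - 2*u^2 - 18*u*v^2 - 12*u*v - 2*u + 21*v^3 + 6*v^2 - 3*v
  coeff of dv: -u^3 - 24*u^2*v - 6*u^2 + 69*u*v^2 + 18*u*v - 3*u - 36*v^3
F^* omega = (2*u^3 - 5*u^2*v - 2*u^2 - 18*u*v^2 - 12*u*v - 2*u + 21*v^3 + 6*v^2 - 3*v) du + (-u^3 - 24*u^2*v - 6*u^2 + 69*u*v^2 + 18*u*v - 3*u - 36*v^3) dv.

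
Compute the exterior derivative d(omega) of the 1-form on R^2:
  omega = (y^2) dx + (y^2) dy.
d(omega) = (-2*y) dx ∧ dy

For a 1-form omega = sum_i f_i dx_i, the exterior derivative is
  d(omega) = sum_{i < j} (∂f_j/∂x_i - ∂f_i/∂x_j) dx_i ∧ dx_j.
  coefficient of dx ∧ dy: ∂f_2/∂x - ∂f_1/∂y = ∂(y^2)/∂x - ∂(y^2)/∂y = -2*y
Assembling: d(omega) = (-2*y) dx ∧ dy.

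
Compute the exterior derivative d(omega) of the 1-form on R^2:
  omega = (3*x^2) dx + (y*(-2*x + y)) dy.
d(omega) = (-2*y) dx ∧ dy

For a 1-form omega = sum_i f_i dx_i, the exterior derivative is
  d(omega) = sum_{i < j} (∂f_j/∂x_i - ∂f_i/∂x_j) dx_i ∧ dx_j.
  coefficient of dx ∧ dy: ∂f_2/∂x - ∂f_1/∂y = ∂(y*(-2*x + y))/∂x - ∂(3*x^2)/∂y = -2*y
Assembling: d(omega) = (-2*y) dx ∧ dy.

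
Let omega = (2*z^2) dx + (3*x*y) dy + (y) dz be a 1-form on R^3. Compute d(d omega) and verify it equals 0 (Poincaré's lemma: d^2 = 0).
d(d omega) = 0

Step 1: d omega = sum_{i<j} (∂f_j/∂x_i - ∂f_i/∂x_j) dx_i ∧ dx_j:
  coeff of dx ∧ dy: 3*y
  coeff of dx ∧ dz: -4*z
  coeff of dy ∧ dz: 1
Step 2: Apply d again to each 2-form coefficient. The only possible 3-form in R^3 is dx ∧ dy ∧ dz, with coefficient
  ∂(coeff of dy∧dz)/∂x - ∂(coeff of dx∧dz)/∂y + ∂(coeff of dx∧dy)/∂z
  = ∂/∂x (1) - ∂/∂y (-4*z) + ∂/∂z (3*y).
Each of these terms simplifies to sums of mixed partials that cancel in pairs. The result is 0 (by equality of mixed partials for smooth functions — Schwarz / Clairaut).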